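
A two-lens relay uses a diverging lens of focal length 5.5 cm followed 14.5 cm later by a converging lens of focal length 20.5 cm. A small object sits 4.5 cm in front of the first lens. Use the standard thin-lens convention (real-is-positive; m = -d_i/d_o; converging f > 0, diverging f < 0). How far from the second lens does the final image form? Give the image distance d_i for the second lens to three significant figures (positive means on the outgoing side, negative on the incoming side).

-98.7 cm

First lens: d_i1 = 1/(1/(-5.5) - 1/4.5) = -2.475 cm.
The intermediate image is virtual, 2.475 cm to the left of lens 1, so d_o2 = L - d_i1 = 14.5 - (-2.475) = 16.975 cm.
Second lens: d_i2 = 1/(1/20.5 - 1/(16.975)) = -98.720 cm.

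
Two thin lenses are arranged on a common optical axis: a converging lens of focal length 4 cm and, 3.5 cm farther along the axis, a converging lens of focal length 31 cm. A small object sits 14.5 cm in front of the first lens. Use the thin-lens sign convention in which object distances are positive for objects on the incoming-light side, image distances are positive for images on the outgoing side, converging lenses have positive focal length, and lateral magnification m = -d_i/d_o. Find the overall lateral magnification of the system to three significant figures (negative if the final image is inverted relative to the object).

-0.358

First lens: d_i1 = 1/(1/4 - 1/14.5) = 5.524 cm.
m_1 = -(5.524)/14.5 = -0.3810.
Since 5.524 cm > 3.5 cm, the first image lies past the second lens and serves as a virtual object: d_o2 = L - d_i1 = -2.024 cm.
Second lens: d_i2 = 1/(1/31 - 1/(-2.024)) = 1.900 cm.
m_2 = -(1.900)/(-2.024) = 0.9387.
Total m = m_1 x m_2 = (-0.3810)(0.9387) = -0.3576.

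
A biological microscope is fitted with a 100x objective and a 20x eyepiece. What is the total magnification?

2000

The overall magnification of a compound microscope is the product of the objective and eyepiece magnifications:
M = M_obj x M_eye = 100 x 20 = 2000.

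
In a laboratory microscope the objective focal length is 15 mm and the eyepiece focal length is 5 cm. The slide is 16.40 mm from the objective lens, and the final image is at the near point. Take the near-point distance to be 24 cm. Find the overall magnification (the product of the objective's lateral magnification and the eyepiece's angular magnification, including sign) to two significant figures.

Convert to cm: f_obj = 15 mm = 1.5 cm; d_o = 16.40 mm = 1.64 cm.
Objective: 1/d_i = 1/f_obj - 1/d_o = 1/1.5 - 1/1.64 = 0.05691 cm^-1, so d_i = 17.571 cm.
m_obj = -d_i/d_o = -17.571/1.64 = -10.714.
Eyepiece angular magnification (image at near point): M_eye = 1 + D/f_e = 1 + 24/5 = 5.800.
Overall M = m_obj x M_eye = (-10.714)(5.800) = -62.14.

-62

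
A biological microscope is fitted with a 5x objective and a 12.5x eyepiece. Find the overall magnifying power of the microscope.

62.5

The overall magnification of a compound microscope is the product of the objective and eyepiece magnifications:
M = M_obj x M_eye = 5 x 12.5 = 62.5.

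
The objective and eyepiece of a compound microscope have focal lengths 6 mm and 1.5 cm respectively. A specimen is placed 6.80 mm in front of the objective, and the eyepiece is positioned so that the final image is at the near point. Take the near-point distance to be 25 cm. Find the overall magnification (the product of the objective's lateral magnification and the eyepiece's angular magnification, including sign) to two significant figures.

-130

Convert to cm: f_obj = 6 mm = 0.6 cm; d_o = 6.80 mm = 0.68 cm.
Objective: 1/d_i = 1/f_obj - 1/d_o = 1/0.6 - 1/0.68 = 0.19608 cm^-1, so d_i = 5.100 cm.
m_obj = -d_i/d_o = -5.100/0.68 = -7.500.
Eyepiece angular magnification (image at near point): M_eye = 1 + D/f_e = 1 + 25/1.5 = 17.667.
Overall M = m_obj x M_eye = (-7.500)(17.667) = -132.50.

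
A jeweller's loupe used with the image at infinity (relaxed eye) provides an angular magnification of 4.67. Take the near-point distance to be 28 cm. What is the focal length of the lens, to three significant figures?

6.00 cm

For the image at infinity, M = D/f.
f = D/M = 28/4.67 = 5.996 cm.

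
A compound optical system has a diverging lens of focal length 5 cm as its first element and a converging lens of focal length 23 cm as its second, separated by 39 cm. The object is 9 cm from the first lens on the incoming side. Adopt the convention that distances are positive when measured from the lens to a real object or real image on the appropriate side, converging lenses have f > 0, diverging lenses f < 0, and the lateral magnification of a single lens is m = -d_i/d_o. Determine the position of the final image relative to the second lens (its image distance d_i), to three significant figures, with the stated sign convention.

50.5 cm

Applying the thin-lens equation to the first lens, 1/(-5) = 1/9 + 1/d_i1, which gives d_i1 = -3.214 cm.
The intermediate image is virtual, 3.214 cm to the left of lens 1, so d_o2 = L - d_i1 = 39 - (-3.214) = 42.214 cm.
Applying the thin-lens equation again with f_2 = 23 cm and d_o2 = 42.214 cm gives d_i2 = 50.532 cm.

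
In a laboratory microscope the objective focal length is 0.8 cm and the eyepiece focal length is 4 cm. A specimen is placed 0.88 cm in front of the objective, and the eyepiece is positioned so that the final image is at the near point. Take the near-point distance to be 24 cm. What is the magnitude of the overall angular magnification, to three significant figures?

70.0

Objective: 1/d_i = 1/f_obj - 1/d_o = 1/0.8 - 1/0.88 = 0.11364 cm^-1, so d_i = 8.800 cm.
m_obj = -d_i/d_o = -8.800/0.88 = -10.000.
Eyepiece angular magnification (image at near point): M_eye = 1 + D/f_e = 1 + 24/4 = 7.000.
Overall M = m_obj x M_eye = (-10.000)(7.000) = -70.00.
|M| = 70.00.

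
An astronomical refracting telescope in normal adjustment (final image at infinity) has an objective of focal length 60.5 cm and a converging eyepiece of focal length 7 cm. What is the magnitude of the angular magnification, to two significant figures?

8.6

|M| = f_obj/|f_eye| = 60.5/7 = 8.643.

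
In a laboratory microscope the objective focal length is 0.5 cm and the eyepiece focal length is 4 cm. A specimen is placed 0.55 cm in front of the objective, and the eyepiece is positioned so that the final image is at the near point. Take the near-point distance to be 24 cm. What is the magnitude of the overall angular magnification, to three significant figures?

Objective: 1/d_i = 1/f_obj - 1/d_o = 1/0.5 - 1/0.55 = 0.18182 cm^-1, so d_i = 5.500 cm.
m_obj = -d_i/d_o = -5.500/0.55 = -10.000.
Eyepiece angular magnification (image at near point): M_eye = 1 + D/f_e = 1 + 24/4 = 7.000.
Overall M = m_obj x M_eye = (-10.000)(7.000) = -70.00.
|M| = 70.00.

70.0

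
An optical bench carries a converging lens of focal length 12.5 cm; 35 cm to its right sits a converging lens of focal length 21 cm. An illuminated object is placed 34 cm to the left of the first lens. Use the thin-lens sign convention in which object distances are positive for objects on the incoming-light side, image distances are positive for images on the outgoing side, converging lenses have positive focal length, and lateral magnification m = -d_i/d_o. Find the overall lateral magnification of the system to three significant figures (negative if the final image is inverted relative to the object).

-2.12

Applying the thin-lens equation to the first lens, 1/12.5 = 1/34 + 1/d_i1, which gives d_i1 = 19.767 cm.
Its lateral magnification is m_1 = -d_i1/d_o1 = -(19.767)/34 = -0.5814.
The intermediate image is 19.767 cm to the right of lens 1, so d_o2 = L - d_i1 = 35 - 19.767 = 15.233 cm.
Applying the thin-lens equation again with f_2 = 21 cm and d_o2 = 15.233 cm gives d_i2 = -55.464 cm.
m_2 = -(-55.464)/(15.233) = 3.6411.
The system's lateral magnification is m_1 m_2 = (-0.5814)(3.6411) = -2.1169.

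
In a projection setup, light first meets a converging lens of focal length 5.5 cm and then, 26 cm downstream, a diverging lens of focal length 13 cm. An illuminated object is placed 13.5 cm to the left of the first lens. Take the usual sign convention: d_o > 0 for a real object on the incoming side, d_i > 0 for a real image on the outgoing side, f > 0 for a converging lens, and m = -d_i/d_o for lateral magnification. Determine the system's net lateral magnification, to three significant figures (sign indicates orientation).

-0.301

First lens: d_i1 = 1/(1/5.5 - 1/13.5) = 9.281 cm.
m_1 = -(9.281)/13.5 = -0.6875.
The intermediate image is 9.281 cm to the right of lens 1, so d_o2 = L - d_i1 = 26 - 9.281 = 16.719 cm.
Second lens: d_i2 = 1/(1/(-13) - 1/(16.719)) = -7.313 cm.
m_2 = -(-7.313)/(16.719) = 0.4374.
The system's lateral magnification is m_1 m_2 = (-0.6875)(0.4374) = -0.3007.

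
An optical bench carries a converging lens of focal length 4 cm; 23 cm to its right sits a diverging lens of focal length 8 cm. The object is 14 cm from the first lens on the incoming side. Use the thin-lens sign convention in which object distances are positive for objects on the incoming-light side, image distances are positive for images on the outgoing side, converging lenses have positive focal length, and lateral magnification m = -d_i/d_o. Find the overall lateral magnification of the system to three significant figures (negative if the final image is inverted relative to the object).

Applying the thin-lens equation to the first lens, 1/4 = 1/14 + 1/d_i1, which gives d_i1 = 5.600 cm.
Its lateral magnification is m_1 = -d_i1/d_o1 = -(5.600)/14 = -0.4000.
That image sits 17.400 cm in front of the second lens, so d_o2 = 17.400 cm.
Applying the thin-lens equation again with f_2 = -8 cm and d_o2 = 17.400 cm gives d_i2 = -5.480 cm.
m_2 = -(-5.480)/(17.400) = 0.3150.
The system's lateral magnification is m_1 m_2 = (-0.4000)(0.3150) = -0.1260.

-0.126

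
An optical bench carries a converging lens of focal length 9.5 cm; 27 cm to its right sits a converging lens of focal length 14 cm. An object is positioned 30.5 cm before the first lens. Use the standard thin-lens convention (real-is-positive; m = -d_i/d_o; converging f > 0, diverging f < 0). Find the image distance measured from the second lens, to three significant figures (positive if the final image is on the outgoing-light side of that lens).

-232 cm

Lens 1: 1/d_i1 = 1/f_1 - 1/d_o1 = 1/9.5 - 1/30.5 = 0.07248 cm^-1, so d_i1 = 13.798 cm.
The intermediate image is 13.798 cm to the right of lens 1, so d_o2 = L - d_i1 = 27 - 13.798 = 13.202 cm.
Lens 2: 1/d_i2 = 1/f_2 - 1/d_o2 = 1/14 - 1/(13.202) = -0.00432 cm^-1, so d_i2 = -231.731 cm.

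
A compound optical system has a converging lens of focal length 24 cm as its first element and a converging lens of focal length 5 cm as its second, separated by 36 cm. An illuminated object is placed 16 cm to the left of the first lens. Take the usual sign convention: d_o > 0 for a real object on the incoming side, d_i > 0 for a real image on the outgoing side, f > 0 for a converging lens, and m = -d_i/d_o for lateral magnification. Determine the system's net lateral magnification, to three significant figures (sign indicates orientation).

Applying the thin-lens equation to the first lens, 1/24 = 1/16 + 1/d_i1, which gives d_i1 = -48.000 cm.
Its lateral magnification is m_1 = -d_i1/d_o1 = -(-48.000)/16 = 3.0000.
With d_i1 < 0 the first image is virtual and lies on the object side; the object distance for lens 2 is d_o2 = 36 - (-48.000) = 84.000 cm.
Applying the thin-lens equation again with f_2 = 5 cm and d_o2 = 84.000 cm gives d_i2 = 5.316 cm.
m_2 = -(5.316)/(84.000) = -0.0633.
Overall magnification: m = m_1 m_2 = -0.1899.

-0.190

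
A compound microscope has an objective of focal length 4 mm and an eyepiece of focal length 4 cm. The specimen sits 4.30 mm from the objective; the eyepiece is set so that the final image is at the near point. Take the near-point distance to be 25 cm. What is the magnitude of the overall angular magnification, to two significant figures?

Convert to cm: f_obj = 4 mm = 0.4 cm; d_o = 4.30 mm = 0.43 cm.
Objective: 1/d_i = 1/f_obj - 1/d_o = 1/0.4 - 1/0.43 = 0.17442 cm^-1, so d_i = 5.733 cm.
m_obj = -d_i/d_o = -5.733/0.43 = -13.333.
Eyepiece angular magnification (image at near point): M_eye = 1 + D/f_e = 1 + 25/4 = 7.250.
Overall M = m_obj x M_eye = (-13.333)(7.250) = -96.67.
|M| = 96.67.

97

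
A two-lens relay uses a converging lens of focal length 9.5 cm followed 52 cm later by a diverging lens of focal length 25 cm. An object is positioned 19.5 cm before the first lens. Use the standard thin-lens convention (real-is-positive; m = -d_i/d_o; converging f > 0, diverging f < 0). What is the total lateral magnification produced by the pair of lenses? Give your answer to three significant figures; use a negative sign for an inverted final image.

Lens 1: 1/d_i1 = 1/f_1 - 1/d_o1 = 1/9.5 - 1/19.5 = 0.05398 cm^-1, so d_i1 = 18.525 cm.
m_1 = -(18.525)/19.5 = -0.9500.
Object distance for lens 2: d_o2 = 52 - 18.525 = 33.475 cm.
Lens 2: 1/d_i2 = 1/f_2 - 1/d_o2 = 1/(-25) - 1/(33.475) = -0.06987 cm^-1, so d_i2 = -14.312 cm.
m_2 = -(-14.312)/(33.475) = 0.4275.
The system's lateral magnification is m_1 m_2 = (-0.9500)(0.4275) = -0.4062.

-0.406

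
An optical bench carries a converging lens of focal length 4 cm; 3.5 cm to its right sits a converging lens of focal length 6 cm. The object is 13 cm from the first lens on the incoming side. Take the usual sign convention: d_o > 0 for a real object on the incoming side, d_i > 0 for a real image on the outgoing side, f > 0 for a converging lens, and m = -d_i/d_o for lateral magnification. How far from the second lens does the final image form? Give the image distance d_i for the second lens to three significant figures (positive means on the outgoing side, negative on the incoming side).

Applying the thin-lens equation to the first lens, 1/4 = 1/13 + 1/d_i1, which gives d_i1 = 5.778 cm.
This image would form 5.778 cm past lens 1, i.e. 2.278 cm beyond lens 2, so it is a virtual object for lens 2: d_o2 = 3.5 - 5.778 = -2.278 cm.
Applying the thin-lens equation again with f_2 = 6 cm and d_o2 = -2.278 cm gives d_i2 = 1.651 cm.

1.65 cm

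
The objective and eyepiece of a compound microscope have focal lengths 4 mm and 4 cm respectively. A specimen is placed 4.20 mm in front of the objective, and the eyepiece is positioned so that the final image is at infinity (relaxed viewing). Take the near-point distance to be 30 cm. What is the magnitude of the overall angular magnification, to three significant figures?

Convert to cm: f_obj = 4 mm = 0.4 cm; d_o = 4.20 mm = 0.42 cm.
Objective: 1/d_i = 1/f_obj - 1/d_o = 1/0.4 - 1/0.42 = 0.11905 cm^-1, so d_i = 8.400 cm.
m_obj = -d_i/d_o = -8.400/0.42 = -20.000.
Eyepiece angular magnification (image at infinity): M_eye = D/f_e = 30/4 = 7.500.
Overall M = m_obj x M_eye = (-20.000)(7.500) = -150.00.
|M| = 150.00.

150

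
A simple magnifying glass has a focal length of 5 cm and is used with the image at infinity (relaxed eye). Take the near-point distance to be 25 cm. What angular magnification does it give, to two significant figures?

5.0

M = D/f = 25/5 = 5.000.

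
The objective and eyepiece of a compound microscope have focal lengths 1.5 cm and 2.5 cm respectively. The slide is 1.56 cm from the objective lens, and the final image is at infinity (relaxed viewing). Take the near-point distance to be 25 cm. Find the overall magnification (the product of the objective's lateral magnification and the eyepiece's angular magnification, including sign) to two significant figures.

Objective: 1/d_i = 1/f_obj - 1/d_o = 1/1.5 - 1/1.56 = 0.02564 cm^-1, so d_i = 39.000 cm.
m_obj = -d_i/d_o = -39.000/1.56 = -25.000.
Eyepiece angular magnification (image at infinity): M_eye = D/f_e = 25/2.5 = 10.000.
Overall M = m_obj x M_eye = (-25.000)(10.000) = -250.00.

-250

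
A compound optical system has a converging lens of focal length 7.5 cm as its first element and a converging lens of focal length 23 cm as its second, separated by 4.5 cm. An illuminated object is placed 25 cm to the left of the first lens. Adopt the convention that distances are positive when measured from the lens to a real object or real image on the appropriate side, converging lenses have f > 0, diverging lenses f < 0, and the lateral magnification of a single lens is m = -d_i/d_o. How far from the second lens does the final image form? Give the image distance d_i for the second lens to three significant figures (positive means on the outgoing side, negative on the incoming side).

4.89 cm

Lens 1: 1/d_i1 = 1/f_1 - 1/d_o1 = 1/7.5 - 1/25 = 0.09333 cm^-1, so d_i1 = 10.714 cm.
Since 10.714 cm > 4.5 cm, the first image lies past the second lens and serves as a virtual object: d_o2 = L - d_i1 = -6.214 cm.
Lens 2: 1/d_i2 = 1/f_2 - 1/d_o2 = 1/23 - 1/(-6.214) = 0.20440 cm^-1, so d_i2 = 4.892 cm.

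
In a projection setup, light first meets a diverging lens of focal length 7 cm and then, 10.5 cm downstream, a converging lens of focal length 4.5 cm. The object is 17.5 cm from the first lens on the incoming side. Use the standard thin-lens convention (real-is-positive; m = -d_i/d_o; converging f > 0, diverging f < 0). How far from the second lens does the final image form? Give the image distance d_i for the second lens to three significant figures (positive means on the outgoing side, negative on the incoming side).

6.34 cm

Applying the thin-lens equation to the first lens, 1/(-7) = 1/17.5 + 1/d_i1, which gives d_i1 = -5.000 cm.
The intermediate image is virtual, 5.000 cm to the left of lens 1, so d_o2 = L - d_i1 = 10.5 - (-5.000) = 15.500 cm.
Applying the thin-lens equation again with f_2 = 4.5 cm and d_o2 = 15.500 cm gives d_i2 = 6.341 cm.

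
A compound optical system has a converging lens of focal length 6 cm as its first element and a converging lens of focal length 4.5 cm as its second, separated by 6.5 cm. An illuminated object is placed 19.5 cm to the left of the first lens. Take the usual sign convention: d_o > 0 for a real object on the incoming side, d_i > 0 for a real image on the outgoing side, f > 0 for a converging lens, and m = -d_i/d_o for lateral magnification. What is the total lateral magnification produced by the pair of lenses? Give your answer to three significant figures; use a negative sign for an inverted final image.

-0.300

Lens 1: 1/d_i1 = 1/f_1 - 1/d_o1 = 1/6 - 1/19.5 = 0.11538 cm^-1, so d_i1 = 8.667 cm.
m_1 = -(8.667)/19.5 = -0.4444.
This image would form 8.667 cm past lens 1, i.e. 2.167 cm beyond lens 2, so it is a virtual object for lens 2: d_o2 = 6.5 - 8.667 = -2.167 cm.
Lens 2: 1/d_i2 = 1/f_2 - 1/d_o2 = 1/4.5 - 1/(-2.167) = 0.68376 cm^-1, so d_i2 = 1.463 cm.
m_2 = -(1.463)/(-2.167) = 0.6750.
The system's lateral magnification is m_1 m_2 = (-0.4444)(0.6750) = -0.3000.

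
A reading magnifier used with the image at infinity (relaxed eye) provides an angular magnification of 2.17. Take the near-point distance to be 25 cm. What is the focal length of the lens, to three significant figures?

For the image at infinity, M = D/f.
f = D/M = 25/2.17 = 11.521 cm.

11.5 cm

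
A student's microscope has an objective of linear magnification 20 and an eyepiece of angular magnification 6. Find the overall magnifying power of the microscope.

120

The overall magnification of a compound microscope is the product of the objective and eyepiece magnifications:
M = M_obj x M_eye = 20 x 6 = 120.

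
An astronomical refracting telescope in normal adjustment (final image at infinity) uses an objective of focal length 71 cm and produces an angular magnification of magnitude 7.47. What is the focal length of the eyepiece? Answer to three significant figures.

9.50 cm

|M| = f_obj/f_eye, so f_eye = f_obj/|M| = 71/7.47 = 9.505 cm.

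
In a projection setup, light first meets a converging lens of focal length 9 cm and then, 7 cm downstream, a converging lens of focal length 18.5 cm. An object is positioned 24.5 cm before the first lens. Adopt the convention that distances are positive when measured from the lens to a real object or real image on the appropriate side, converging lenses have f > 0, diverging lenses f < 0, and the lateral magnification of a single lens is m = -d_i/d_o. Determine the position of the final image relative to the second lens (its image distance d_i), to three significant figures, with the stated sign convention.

5.20 cm

First lens: d_i1 = 1/(1/9 - 1/24.5) = 14.226 cm.
This image would form 14.226 cm past lens 1, i.e. 7.226 cm beyond lens 2, so it is a virtual object for lens 2: d_o2 = 7 - 14.226 = -7.226 cm.
Second lens: d_i2 = 1/(1/18.5 - 1/(-7.226)) = 5.196 cm.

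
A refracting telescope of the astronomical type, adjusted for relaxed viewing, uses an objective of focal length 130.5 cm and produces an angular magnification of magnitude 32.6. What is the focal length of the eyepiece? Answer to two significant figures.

|M| = f_obj/f_eye, so f_eye = f_obj/|M| = 130.5/32.6 = 4.003 cm.

4.0 cm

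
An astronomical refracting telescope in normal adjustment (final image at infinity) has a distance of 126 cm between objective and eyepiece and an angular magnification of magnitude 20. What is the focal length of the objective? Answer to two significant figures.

120 cm

In normal adjustment the tube length equals f_obj + f_eye and |M| = f_obj/f_eye.
So f_obj = 20 f_eye and 20 f_eye + f_eye = 126 cm, giving f_eye = 126/21 = 6.000 cm and f_obj = 120.000 cm.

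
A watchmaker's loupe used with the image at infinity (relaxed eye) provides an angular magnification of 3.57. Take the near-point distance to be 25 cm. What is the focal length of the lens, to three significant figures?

For the image at infinity, M = D/f.
f = D/M = 25/3.57 = 7.003 cm.

7.00 cm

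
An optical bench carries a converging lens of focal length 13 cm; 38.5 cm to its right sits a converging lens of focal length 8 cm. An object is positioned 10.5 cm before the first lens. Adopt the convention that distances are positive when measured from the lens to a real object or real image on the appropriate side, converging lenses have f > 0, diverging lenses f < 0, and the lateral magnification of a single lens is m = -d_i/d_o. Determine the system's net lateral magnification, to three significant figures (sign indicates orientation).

-0.489

Applying the thin-lens equation to the first lens, 1/13 = 1/10.5 + 1/d_i1, which gives d_i1 = -54.600 cm.
Its lateral magnification is m_1 = -d_i1/d_o1 = -(-54.600)/10.5 = 5.2000.
The intermediate image is virtual, 54.600 cm to the left of lens 1, so d_o2 = L - d_i1 = 38.5 - (-54.600) = 93.100 cm.
Applying the thin-lens equation again with f_2 = 8 cm and d_o2 = 93.100 cm gives d_i2 = 8.752 cm.
m_2 = -(8.752)/(93.100) = -0.0940.
Total m = m_1 x m_2 = (5.2000)(-0.0940) = -0.4888.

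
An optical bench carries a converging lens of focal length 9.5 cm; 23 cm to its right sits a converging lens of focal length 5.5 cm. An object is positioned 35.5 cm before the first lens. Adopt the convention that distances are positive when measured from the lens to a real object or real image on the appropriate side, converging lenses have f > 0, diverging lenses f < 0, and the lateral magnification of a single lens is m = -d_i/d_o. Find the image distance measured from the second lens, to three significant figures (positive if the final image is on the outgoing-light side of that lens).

Applying the thin-lens equation to the first lens, 1/9.5 = 1/35.5 + 1/d_i1, which gives d_i1 = 12.971 cm.
The intermediate image is 12.971 cm to the right of lens 1, so d_o2 = L - d_i1 = 23 - 12.971 = 10.029 cm.
Applying the thin-lens equation again with f_2 = 5.5 cm and d_o2 = 10.029 cm gives d_i2 = 12.179 cm.

12.2 cm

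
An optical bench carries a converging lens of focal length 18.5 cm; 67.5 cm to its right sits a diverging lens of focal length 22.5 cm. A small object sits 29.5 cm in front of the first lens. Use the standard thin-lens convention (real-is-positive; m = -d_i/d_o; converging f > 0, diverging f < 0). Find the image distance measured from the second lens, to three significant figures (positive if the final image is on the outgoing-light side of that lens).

-9.96 cm

Applying the thin-lens equation to the first lens, 1/18.5 = 1/29.5 + 1/d_i1, which gives d_i1 = 49.614 cm.
The intermediate image is 49.614 cm to the right of lens 1, so d_o2 = L - d_i1 = 67.5 - 49.614 = 17.886 cm.
Applying the thin-lens equation again with f_2 = -22.5 cm and d_o2 = 17.886 cm gives d_i2 = -9.965 cm.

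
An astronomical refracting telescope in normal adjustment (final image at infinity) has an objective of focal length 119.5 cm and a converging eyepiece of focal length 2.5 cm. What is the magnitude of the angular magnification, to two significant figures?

48

|M| = f_obj/|f_eye| = 119.5/2.5 = 47.800.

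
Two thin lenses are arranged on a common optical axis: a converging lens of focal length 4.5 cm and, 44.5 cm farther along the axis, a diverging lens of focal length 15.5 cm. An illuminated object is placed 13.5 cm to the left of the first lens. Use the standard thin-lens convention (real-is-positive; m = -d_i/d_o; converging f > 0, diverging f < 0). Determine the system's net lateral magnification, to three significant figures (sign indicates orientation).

Lens 1: 1/d_i1 = 1/f_1 - 1/d_o1 = 1/4.5 - 1/13.5 = 0.14815 cm^-1, so d_i1 = 6.750 cm.
m_1 = -(6.750)/13.5 = -0.5000.
Object distance for lens 2: d_o2 = 44.5 - 6.750 = 37.750 cm.
Lens 2: 1/d_i2 = 1/f_2 - 1/d_o2 = 1/(-15.5) - 1/(37.750) = -0.09101 cm^-1, so d_i2 = -10.988 cm.
m_2 = -(-10.988)/(37.750) = 0.2911.
The system's lateral magnification is m_1 m_2 = (-0.5000)(0.2911) = -0.1455.

-0.146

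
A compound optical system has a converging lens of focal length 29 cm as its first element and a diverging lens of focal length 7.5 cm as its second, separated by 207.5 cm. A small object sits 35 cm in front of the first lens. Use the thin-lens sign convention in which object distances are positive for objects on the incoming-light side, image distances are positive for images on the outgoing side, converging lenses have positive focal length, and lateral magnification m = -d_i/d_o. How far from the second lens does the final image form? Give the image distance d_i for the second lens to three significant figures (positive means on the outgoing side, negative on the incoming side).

First lens: d_i1 = 1/(1/29 - 1/35) = 169.167 cm.
The intermediate image is 169.167 cm to the right of lens 1, so d_o2 = L - d_i1 = 207.5 - 169.167 = 38.333 cm.
Second lens: d_i2 = 1/(1/(-7.5) - 1/(38.333)) = -6.273 cm.

-6.27 cm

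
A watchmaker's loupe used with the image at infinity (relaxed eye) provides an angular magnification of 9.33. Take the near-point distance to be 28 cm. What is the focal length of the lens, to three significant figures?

For the image at infinity, M = D/f.
f = D/M = 28/9.33 = 3.001 cm.

3.00 cm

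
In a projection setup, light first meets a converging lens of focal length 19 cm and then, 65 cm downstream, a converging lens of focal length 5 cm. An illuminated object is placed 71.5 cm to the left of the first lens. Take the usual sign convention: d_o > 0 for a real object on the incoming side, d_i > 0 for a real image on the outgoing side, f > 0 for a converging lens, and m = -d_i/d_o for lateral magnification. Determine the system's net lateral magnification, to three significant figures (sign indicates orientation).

First lens: d_i1 = 1/(1/19 - 1/71.5) = 25.876 cm.
m_1 = -(25.876)/71.5 = -0.3619.
Object distance for lens 2: d_o2 = 65 - 25.876 = 39.124 cm.
Second lens: d_i2 = 1/(1/5 - 1/(39.124)) = 5.733 cm.
m_2 = -(5.733)/(39.124) = -0.1465.
Overall magnification: m = m_1 m_2 = 0.0530.

0.0530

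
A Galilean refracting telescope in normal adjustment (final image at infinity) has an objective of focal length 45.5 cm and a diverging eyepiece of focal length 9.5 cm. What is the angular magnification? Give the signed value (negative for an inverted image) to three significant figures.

M = -f_obj/f_eye = -45.5/(-9.5) = 4.789.

4.79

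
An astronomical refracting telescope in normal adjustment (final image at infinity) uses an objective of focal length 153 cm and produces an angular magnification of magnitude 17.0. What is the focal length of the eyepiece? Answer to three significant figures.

9.00 cm

|M| = f_obj/f_eye, so f_eye = f_obj/|M| = 153/17.0 = 9.000 cm.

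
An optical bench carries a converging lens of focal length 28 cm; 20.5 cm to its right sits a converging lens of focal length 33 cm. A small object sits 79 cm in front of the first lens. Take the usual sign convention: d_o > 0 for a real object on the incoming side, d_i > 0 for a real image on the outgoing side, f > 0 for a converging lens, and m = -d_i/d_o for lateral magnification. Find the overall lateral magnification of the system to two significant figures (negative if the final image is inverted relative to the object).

-0.32

First lens: d_i1 = 1/(1/28 - 1/79) = 43.373 cm.
m_1 = -(43.373)/79 = -0.5490.
This image would form 43.373 cm past lens 1, i.e. 22.873 cm beyond lens 2, so it is a virtual object for lens 2: d_o2 = 20.5 - 43.373 = -22.873 cm.
Second lens: d_i2 = 1/(1/33 - 1/(-22.873)) = 13.509 cm.
m_2 = -(13.509)/(-22.873) = 0.5906.
The system's lateral magnification is m_1 m_2 = (-0.5490)(0.5906) = -0.3243.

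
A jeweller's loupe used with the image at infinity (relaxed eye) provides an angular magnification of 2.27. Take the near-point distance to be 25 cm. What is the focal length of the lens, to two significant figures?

11 cm

For the image at infinity, M = D/f.
f = D/M = 25/2.27 = 11.013 cm.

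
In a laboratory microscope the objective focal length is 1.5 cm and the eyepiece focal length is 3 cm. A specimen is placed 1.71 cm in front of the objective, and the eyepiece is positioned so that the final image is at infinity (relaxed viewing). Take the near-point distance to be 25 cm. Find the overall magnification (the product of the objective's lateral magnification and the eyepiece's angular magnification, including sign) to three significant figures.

Objective: 1/d_i = 1/f_obj - 1/d_o = 1/1.5 - 1/1.71 = 0.08187 cm^-1, so d_i = 12.214 cm.
m_obj = -d_i/d_o = -12.214/1.71 = -7.143.
Eyepiece angular magnification (image at infinity): M_eye = D/f_e = 25/3 = 8.333.
Overall M = m_obj x M_eye = (-7.143)(8.333) = -59.52.

-59.5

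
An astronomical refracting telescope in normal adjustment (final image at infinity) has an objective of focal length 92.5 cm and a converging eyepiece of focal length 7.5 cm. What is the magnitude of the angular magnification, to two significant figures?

|M| = f_obj/|f_eye| = 92.5/7.5 = 12.333.

12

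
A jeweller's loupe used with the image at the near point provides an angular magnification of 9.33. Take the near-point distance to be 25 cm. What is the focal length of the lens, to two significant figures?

For the image at the near point, M = 1 + D/f.
f = D/(M - 1) = 25/(9.33 - 1) = 3.001 cm.

3.0 cm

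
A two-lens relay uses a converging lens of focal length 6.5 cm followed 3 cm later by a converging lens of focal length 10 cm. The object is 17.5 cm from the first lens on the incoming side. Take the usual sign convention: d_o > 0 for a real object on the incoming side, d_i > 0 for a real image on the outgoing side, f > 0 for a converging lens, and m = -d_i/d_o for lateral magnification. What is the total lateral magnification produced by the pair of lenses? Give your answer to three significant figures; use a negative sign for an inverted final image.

First lens: d_i1 = 1/(1/6.5 - 1/17.5) = 10.341 cm.
m_1 = -(10.341)/17.5 = -0.5909.
Since 10.341 cm > 3 cm, the first image lies past the second lens and serves as a virtual object: d_o2 = L - d_i1 = -7.341 cm.
Second lens: d_i2 = 1/(1/10 - 1/(-7.341)) = 4.233 cm.
m_2 = -(4.233)/(-7.341) = 0.5767.
Overall magnification: m = m_1 m_2 = -0.3408.

-0.341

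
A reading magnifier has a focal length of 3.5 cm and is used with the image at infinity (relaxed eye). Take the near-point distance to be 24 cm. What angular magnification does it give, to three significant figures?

M = D/f = 24/3.5 = 6.857.

6.86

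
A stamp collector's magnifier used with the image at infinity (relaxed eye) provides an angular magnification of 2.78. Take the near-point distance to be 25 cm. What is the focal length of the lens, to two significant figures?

9.0 cm

For the image at infinity, M = D/f.
f = D/M = 25/2.78 = 8.993 cm.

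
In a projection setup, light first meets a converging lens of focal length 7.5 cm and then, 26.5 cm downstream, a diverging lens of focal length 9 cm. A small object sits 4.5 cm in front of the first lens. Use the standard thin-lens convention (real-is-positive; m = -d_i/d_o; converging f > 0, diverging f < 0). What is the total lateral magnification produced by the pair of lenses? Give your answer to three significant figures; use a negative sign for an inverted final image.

Lens 1: 1/d_i1 = 1/f_1 - 1/d_o1 = 1/7.5 - 1/4.5 = -0.08889 cm^-1, so d_i1 = -11.250 cm.
m_1 = -(-11.250)/4.5 = 2.5000.
With d_i1 < 0 the first image is virtual and lies on the object side; the object distance for lens 2 is d_o2 = 26.5 - (-11.250) = 37.750 cm.
Lens 2: 1/d_i2 = 1/f_2 - 1/d_o2 = 1/(-9) - 1/(37.750) = -0.13760 cm^-1, so d_i2 = -7.267 cm.
m_2 = -(-7.267)/(37.750) = 0.1925.
Overall magnification: m = m_1 m_2 = 0.4813.

0.481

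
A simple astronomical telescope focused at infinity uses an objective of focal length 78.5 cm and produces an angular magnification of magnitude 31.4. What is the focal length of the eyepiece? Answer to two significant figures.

|M| = f_obj/f_eye, so f_eye = f_obj/|M| = 78.5/31.4 = 2.500 cm.

2.5 cm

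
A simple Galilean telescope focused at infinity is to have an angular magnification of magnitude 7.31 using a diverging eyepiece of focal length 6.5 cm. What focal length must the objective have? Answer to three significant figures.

47.5 cm

|M| = f_obj/|f_eye|, so f_obj = |M| x |f_eye| = 7.31 x 6.5 = 47.515 cm.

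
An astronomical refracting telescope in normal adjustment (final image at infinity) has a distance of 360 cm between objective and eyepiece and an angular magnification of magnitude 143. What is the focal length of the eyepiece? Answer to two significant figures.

2.5 cm

In normal adjustment the tube length equals f_obj + f_eye and |M| = f_obj/f_eye.
So f_obj = 143 f_eye and 143 f_eye + f_eye = 360 cm, giving f_eye = 360/144 = 2.500 cm and f_obj = 357.500 cm.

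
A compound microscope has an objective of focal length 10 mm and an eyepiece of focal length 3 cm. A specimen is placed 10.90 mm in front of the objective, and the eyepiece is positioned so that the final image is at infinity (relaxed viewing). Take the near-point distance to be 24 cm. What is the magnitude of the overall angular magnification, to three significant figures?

88.9

Convert to cm: f_obj = 10 mm = 1 cm; d_o = 10.90 mm = 1.09 cm.
Objective: 1/d_i = 1/f_obj - 1/d_o = 1/1 - 1/1.09 = 0.08257 cm^-1, so d_i = 12.111 cm.
m_obj = -d_i/d_o = -12.111/1.09 = -11.111.
Eyepiece angular magnification (image at infinity): M_eye = D/f_e = 24/3 = 8.000.
Overall M = m_obj x M_eye = (-11.111)(8.000) = -88.89.
|M| = 88.89.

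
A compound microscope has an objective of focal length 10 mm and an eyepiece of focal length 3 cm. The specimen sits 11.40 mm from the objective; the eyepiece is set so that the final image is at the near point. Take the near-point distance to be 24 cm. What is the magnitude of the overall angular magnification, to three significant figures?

64.3

Convert to cm: f_obj = 10 mm = 1 cm; d_o = 11.40 mm = 1.14 cm.
Objective: 1/d_i = 1/f_obj - 1/d_o = 1/1 - 1/1.14 = 0.12281 cm^-1, so d_i = 8.143 cm.
m_obj = -d_i/d_o = -8.143/1.14 = -7.143.
Eyepiece angular magnification (image at near point): M_eye = 1 + D/f_e = 1 + 24/3 = 9.000.
Overall M = m_obj x M_eye = (-7.143)(9.000) = -64.29.
|M| = 64.29.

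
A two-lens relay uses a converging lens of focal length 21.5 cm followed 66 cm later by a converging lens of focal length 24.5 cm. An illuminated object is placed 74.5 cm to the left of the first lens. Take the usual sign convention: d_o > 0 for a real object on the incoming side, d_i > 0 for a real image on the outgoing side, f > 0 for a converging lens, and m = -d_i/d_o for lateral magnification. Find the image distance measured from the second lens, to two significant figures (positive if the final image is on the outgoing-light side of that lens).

First lens: d_i1 = 1/(1/21.5 - 1/74.5) = 30.222 cm.
Object distance for lens 2: d_o2 = 66 - 30.222 = 35.778 cm.
Second lens: d_i2 = 1/(1/24.5 - 1/(35.778)) = 77.722 cm.

78 cm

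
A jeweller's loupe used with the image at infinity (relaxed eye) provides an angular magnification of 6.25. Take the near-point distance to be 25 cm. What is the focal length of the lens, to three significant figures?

For the image at infinity, M = D/f.
f = D/M = 25/6.25 = 4.000 cm.

4.00 cm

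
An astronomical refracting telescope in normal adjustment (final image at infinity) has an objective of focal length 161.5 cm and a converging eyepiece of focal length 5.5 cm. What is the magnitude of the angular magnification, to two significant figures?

|M| = f_obj/|f_eye| = 161.5/5.5 = 29.364.

29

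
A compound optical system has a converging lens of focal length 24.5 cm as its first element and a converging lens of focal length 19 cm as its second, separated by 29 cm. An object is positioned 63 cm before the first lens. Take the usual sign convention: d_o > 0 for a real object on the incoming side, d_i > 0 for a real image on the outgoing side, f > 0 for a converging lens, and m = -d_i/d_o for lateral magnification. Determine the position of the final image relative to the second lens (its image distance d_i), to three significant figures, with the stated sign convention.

7.00 cm

Applying the thin-lens equation to the first lens, 1/24.5 = 1/63 + 1/d_i1, which gives d_i1 = 40.091 cm.
This image would form 40.091 cm past lens 1, i.e. 11.091 cm beyond lens 2, so it is a virtual object for lens 2: d_o2 = 29 - 40.091 = -11.091 cm.
Applying the thin-lens equation again with f_2 = 19 cm and d_o2 = -11.091 cm gives d_i2 = 7.003 cm.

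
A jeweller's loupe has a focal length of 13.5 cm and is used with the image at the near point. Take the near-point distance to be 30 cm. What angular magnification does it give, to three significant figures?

M = 1 + D/f = 1 + 30/13.5 = 3.222.

3.22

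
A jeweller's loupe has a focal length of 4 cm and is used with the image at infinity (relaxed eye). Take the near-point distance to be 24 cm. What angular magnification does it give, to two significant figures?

M = D/f = 24/4 = 6.000.

6.0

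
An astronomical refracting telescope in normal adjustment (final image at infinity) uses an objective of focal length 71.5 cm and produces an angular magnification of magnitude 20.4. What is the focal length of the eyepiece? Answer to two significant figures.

3.5 cm

|M| = f_obj/f_eye, so f_eye = f_obj/|M| = 71.5/20.4 = 3.505 cm.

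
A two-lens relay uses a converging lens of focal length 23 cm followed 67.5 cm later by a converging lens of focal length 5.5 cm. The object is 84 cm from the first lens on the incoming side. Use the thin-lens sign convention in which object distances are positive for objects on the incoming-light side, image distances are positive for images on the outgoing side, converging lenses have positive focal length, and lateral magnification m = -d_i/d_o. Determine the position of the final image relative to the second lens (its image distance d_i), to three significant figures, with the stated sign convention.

Lens 1: 1/d_i1 = 1/f_1 - 1/d_o1 = 1/23 - 1/84 = 0.03157 cm^-1, so d_i1 = 31.672 cm.
The intermediate image is 31.672 cm to the right of lens 1, so d_o2 = L - d_i1 = 67.5 - 31.672 = 35.828 cm.
Lens 2: 1/d_i2 = 1/f_2 - 1/d_o2 = 1/5.5 - 1/(35.828) = 0.15391 cm^-1, so d_i2 = 6.497 cm.

6.50 cm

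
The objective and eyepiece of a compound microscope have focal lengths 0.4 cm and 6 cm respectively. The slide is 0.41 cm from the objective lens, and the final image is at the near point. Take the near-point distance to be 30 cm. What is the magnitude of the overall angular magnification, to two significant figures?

240

Objective: 1/d_i = 1/f_obj - 1/d_o = 1/0.4 - 1/0.41 = 0.06098 cm^-1, so d_i = 16.400 cm.
m_obj = -d_i/d_o = -16.400/0.41 = -40.000.
Eyepiece angular magnification (image at near point): M_eye = 1 + D/f_e = 1 + 30/6 = 6.000.
Overall M = m_obj x M_eye = (-40.000)(6.000) = -240.00.
|M| = 240.00.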